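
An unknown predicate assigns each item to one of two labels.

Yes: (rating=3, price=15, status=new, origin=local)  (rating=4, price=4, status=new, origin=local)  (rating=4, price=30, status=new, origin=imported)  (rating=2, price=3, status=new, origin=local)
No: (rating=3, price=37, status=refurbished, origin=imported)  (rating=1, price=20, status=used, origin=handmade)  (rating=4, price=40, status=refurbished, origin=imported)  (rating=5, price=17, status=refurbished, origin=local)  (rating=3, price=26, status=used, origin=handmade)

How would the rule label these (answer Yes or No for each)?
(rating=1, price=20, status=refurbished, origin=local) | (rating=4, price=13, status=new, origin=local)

All 'Yes' examples share one property — status is new — and every 'No' example lacks it.

No, Yes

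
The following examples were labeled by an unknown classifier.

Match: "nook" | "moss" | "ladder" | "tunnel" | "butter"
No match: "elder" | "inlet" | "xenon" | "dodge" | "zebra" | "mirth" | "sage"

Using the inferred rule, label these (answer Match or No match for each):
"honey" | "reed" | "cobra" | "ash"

No match, Match, No match, No match

All 'Match' examples share one property — has a double letter — and every 'No match' example lacks it.
"honey" — no doubled letter, hence No match.
"reed" — 'ee' doubled, hence Match.
"cobra" — no doubled letter, hence No match.
"ash" — no doubled letter, hence No match.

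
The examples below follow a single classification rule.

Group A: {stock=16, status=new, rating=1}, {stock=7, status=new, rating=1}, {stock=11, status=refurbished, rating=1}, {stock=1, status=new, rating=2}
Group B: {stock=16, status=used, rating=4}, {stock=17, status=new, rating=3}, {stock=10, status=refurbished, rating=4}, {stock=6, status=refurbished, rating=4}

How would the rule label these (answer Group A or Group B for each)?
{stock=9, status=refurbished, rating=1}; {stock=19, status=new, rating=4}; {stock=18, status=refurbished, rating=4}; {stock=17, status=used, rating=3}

Group A, Group B, Group B, Group B

One predicate separates the groups cleanly: rating ≤ 2.
{stock=9, status=refurbished, rating=1}: rating = 1, fits → Group A.
{stock=19, status=new, rating=4}: rating = 4, does not fit → Group B.
{stock=18, status=refurbished, rating=4}: rating = 4, does not fit → Group B.
{stock=17, status=used, rating=3}: rating = 3, does not fit → Group B.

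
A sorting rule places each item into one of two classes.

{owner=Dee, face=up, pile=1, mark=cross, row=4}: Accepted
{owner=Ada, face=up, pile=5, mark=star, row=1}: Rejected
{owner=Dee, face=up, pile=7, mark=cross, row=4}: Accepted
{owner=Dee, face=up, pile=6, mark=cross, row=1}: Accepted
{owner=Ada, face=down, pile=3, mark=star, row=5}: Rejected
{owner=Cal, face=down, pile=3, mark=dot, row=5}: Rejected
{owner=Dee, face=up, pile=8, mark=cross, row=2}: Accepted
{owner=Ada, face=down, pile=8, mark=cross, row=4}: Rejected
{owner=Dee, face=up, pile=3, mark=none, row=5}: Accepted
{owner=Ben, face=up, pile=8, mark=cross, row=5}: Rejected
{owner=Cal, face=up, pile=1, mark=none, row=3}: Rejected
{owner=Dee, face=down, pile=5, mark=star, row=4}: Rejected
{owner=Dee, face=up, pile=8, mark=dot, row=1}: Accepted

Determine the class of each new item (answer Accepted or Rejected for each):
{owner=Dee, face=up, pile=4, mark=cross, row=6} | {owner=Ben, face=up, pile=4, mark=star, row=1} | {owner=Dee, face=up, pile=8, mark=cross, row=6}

Accepted, Rejected, Accepted

The rule appears to be: owner is Dee AND face is up.
{owner=Dee, face=up, pile=4, mark=cross, row=6}: owner is Dee, face is up, satisfies this → Accepted.
{owner=Ben, face=up, pile=4, mark=star, row=1}: owner is Ben, face is up, doesn't qualify → Rejected.
{owner=Dee, face=up, pile=8, mark=cross, row=6}: owner is Dee, face is up, satisfies this → Accepted.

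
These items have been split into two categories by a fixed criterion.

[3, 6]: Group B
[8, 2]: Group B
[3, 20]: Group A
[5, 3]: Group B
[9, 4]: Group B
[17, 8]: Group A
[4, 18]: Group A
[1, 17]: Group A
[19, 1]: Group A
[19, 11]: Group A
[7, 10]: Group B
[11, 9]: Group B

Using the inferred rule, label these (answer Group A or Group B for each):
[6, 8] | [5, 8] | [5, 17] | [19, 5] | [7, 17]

Group B, Group B, Group A, Group A, Group A

A rule that fits every label: max ≥ 17 — true of each 'Group A' example, false of each 'Group B' one.
Group B: [6, 8], since max 8. Group B: [5, 8], since max 8. Group A: [5, 17], since max 17. Group A: [19, 5], since max 19. Group A: [7, 17], since max 17.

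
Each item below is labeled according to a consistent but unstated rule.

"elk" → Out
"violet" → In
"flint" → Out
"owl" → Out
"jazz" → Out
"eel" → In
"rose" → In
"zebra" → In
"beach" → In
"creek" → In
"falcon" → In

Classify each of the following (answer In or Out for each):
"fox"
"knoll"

Out, Out

The pattern is that an item is 'In' exactly when: has ≥ 2 vowels.
"fox" — 1 vowel, hence Out.
"knoll" — 1 vowel, hence Out.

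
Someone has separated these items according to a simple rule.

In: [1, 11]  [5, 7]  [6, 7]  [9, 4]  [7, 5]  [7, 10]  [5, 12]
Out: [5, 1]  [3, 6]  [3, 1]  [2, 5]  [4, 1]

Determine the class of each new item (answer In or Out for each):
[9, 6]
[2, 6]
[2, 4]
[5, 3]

In, Out, Out, Out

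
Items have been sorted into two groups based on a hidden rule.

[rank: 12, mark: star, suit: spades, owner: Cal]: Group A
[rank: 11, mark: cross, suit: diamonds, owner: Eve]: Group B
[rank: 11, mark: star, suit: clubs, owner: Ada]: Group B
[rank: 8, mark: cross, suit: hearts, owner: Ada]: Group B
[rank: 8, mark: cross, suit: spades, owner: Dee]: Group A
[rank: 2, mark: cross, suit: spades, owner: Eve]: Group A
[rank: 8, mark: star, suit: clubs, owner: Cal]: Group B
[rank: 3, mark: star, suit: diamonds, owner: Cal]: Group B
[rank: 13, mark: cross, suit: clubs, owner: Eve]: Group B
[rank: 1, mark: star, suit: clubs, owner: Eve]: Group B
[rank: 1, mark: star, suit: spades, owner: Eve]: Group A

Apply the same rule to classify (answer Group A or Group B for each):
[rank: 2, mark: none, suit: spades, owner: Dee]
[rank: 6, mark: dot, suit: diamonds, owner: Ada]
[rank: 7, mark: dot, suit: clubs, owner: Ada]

Group A, Group B, Group B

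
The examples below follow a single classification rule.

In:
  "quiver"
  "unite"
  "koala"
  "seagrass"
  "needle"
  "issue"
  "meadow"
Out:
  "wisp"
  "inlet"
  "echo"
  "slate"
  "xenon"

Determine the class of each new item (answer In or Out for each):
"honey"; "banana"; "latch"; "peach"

Out, In, Out, Out

One predicate separates the groups cleanly: has ≥ 3 vowels.
"honey" — 2 vowels, hence Out. "banana" — 3 vowels, hence In. "latch" — 1 vowel, hence Out. "peach" — 2 vowels, hence Out.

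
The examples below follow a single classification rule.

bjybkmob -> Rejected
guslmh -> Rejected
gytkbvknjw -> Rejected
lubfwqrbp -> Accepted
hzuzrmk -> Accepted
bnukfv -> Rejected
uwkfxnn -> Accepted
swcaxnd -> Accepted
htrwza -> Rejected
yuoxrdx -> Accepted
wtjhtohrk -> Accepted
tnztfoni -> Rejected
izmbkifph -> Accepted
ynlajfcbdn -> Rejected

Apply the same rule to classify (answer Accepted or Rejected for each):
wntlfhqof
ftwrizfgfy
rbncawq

Accepted, Rejected, Accepted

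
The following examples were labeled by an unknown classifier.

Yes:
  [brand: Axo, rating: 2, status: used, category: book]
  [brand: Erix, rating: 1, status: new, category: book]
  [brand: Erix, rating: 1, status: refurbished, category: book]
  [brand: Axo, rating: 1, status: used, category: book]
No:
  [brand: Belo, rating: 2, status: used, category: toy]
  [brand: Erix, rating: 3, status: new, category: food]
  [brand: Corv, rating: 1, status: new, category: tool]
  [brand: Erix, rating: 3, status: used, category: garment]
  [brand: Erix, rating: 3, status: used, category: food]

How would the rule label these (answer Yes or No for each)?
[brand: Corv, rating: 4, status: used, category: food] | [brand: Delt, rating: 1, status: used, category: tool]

All 'Yes' examples share one property — category is book — and every 'No' example lacks it.
[brand: Corv, rating: 4, status: used, category: food]: category is food, lacks this property → No. [brand: Delt, rating: 1, status: used, category: tool]: category is tool, lacks this property → No.

No, No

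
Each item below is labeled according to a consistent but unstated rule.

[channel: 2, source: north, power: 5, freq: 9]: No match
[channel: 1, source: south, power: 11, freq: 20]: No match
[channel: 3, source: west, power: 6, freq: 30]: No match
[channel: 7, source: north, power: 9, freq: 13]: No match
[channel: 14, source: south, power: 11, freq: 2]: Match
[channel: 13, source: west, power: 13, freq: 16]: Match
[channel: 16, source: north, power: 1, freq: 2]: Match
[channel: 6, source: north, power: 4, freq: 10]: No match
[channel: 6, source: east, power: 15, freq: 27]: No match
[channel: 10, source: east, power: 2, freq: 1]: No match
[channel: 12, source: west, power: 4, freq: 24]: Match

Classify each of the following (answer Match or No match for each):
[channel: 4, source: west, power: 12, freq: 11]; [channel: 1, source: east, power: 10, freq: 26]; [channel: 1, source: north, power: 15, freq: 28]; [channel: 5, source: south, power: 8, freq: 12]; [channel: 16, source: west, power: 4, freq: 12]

No match, No match, No match, No match, Match

One predicate separates the groups cleanly: channel ≥ 12.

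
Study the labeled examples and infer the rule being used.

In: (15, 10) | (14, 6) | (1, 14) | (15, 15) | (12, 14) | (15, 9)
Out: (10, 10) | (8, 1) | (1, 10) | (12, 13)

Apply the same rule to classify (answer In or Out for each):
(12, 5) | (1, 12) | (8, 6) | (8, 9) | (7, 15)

Out, Out, Out, Out, In

The rule appears to be: max ≥ 14.
Out: (12, 5), since max 12. Out: (1, 12), since max 12. Out: (8, 6), since max 8. Out: (8, 9), since max 9. In: (7, 15), since max 15.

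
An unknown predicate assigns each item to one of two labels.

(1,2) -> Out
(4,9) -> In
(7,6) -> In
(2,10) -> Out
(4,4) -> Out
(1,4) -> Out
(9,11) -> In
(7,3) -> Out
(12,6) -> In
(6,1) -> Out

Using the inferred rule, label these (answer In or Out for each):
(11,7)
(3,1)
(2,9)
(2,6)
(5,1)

In, Out, Out, Out, Out

Rule: sum ≥ 13. This holds for each 'In' example and fails for each 'Out' one.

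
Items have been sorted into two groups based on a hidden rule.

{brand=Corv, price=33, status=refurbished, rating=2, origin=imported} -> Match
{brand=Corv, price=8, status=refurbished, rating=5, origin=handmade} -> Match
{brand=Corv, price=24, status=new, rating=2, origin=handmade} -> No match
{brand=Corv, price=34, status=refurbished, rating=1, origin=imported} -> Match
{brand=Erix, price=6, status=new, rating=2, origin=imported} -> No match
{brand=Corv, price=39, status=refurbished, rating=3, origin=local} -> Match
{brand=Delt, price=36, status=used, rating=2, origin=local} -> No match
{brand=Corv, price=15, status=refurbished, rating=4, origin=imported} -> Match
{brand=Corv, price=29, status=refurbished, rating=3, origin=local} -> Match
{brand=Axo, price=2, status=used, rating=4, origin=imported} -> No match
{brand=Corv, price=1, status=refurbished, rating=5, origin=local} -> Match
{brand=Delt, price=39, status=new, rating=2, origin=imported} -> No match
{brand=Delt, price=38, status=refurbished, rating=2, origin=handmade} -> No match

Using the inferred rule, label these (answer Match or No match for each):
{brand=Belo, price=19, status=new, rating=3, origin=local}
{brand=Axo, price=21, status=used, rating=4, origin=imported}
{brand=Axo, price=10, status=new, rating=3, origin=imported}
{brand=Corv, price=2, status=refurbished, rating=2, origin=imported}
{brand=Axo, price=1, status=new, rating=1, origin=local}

The rule appears to be: brand is Corv AND status is refurbished.
{brand=Belo, price=19, status=new, rating=3, origin=local} → brand is Belo, status is new → No match. {brand=Axo, price=21, status=used, rating=4, origin=imported} → brand is Axo, status is used → No match. {brand=Axo, price=10, status=new, rating=3, origin=imported} → brand is Axo, status is new → No match. {brand=Corv, price=2, status=refurbished, rating=2, origin=imported} → brand is Corv, status is refurbished → Match. {brand=Axo, price=1, status=new, rating=1, origin=local} → brand is Axo, status is new → No match.

No match, No match, No match, Match, No match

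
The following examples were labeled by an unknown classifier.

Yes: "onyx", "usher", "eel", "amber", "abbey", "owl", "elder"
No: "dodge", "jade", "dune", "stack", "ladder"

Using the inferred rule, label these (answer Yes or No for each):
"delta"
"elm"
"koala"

No, Yes, No

Looking at the examples, the only property every 'Yes' case has and every 'No' case lacks is: starts with a vowel.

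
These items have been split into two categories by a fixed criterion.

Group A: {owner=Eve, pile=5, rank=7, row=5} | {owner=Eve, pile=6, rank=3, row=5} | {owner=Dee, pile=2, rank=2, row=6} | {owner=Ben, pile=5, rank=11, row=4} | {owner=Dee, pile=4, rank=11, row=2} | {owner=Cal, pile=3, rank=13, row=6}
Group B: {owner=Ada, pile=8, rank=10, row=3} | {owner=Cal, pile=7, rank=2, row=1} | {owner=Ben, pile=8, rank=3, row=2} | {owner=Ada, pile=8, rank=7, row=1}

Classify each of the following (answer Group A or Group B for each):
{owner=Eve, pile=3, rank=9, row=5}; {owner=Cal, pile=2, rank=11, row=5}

Rule: pile ≤ 6. This holds for each 'Group A' example and fails for each 'Group B' one.
{owner=Eve, pile=3, rank=9, row=5}: pile = 3 — satisfies this, so Group A.
{owner=Cal, pile=2, rank=11, row=5}: pile = 2 — satisfies this, so Group A.

Group A, Group A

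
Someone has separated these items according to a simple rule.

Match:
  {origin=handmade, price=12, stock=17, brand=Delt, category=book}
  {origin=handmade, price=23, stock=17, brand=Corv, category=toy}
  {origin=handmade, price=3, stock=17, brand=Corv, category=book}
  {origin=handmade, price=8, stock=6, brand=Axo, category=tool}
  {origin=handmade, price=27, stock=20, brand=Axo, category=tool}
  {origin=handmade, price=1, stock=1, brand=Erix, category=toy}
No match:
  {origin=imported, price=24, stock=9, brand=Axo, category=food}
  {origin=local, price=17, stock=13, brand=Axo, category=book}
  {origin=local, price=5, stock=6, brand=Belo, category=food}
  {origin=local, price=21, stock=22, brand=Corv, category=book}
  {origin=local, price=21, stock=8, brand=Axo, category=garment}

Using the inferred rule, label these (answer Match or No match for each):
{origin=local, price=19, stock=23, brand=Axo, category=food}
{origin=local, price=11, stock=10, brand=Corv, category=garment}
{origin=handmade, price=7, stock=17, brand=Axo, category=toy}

No match, No match, Match

The common property of the 'Match' items is: origin is handmade. No 'No match' item has it.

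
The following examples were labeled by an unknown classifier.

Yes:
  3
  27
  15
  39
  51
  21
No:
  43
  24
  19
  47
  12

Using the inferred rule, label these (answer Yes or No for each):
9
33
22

Yes, Yes, No

Every 'Yes' example satisfies: ≡ 3 (mod 6). None of the 'No' examples do.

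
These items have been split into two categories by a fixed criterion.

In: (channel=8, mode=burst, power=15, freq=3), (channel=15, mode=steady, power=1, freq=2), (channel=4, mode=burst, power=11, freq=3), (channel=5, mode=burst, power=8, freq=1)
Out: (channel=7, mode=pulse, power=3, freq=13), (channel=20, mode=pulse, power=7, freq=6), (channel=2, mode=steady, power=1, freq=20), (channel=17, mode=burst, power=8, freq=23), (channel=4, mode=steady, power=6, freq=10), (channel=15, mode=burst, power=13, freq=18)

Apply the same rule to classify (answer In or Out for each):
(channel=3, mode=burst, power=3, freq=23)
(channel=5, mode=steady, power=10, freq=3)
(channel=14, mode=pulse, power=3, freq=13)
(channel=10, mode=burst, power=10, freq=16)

The simplest hypothesis consistent with all the labels is: freq ≤ 3.

Out, In, Out, Out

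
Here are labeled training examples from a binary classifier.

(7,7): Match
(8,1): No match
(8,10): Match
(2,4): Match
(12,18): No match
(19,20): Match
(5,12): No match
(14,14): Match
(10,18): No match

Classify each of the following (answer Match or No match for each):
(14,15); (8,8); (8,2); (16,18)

Every 'Match' example satisfies: |first − second| ≤ 2. None of the 'No match' examples do.

Match, Match, No match, Match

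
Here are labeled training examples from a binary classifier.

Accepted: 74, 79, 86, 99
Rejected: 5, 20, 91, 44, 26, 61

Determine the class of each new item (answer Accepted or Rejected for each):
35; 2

Rejected, Rejected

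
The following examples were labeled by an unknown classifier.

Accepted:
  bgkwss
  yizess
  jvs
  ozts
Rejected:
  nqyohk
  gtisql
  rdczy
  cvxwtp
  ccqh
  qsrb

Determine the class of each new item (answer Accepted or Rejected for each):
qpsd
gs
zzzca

Rejected, Accepted, Rejected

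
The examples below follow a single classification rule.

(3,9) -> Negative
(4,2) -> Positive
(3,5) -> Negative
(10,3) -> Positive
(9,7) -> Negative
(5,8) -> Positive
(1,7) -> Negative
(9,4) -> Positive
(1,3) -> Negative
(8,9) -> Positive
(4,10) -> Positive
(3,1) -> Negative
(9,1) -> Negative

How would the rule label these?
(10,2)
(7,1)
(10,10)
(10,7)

Positive, Negative, Positive, Positive

Every 'Positive' example satisfies: product is even. None of the 'Negative' examples do.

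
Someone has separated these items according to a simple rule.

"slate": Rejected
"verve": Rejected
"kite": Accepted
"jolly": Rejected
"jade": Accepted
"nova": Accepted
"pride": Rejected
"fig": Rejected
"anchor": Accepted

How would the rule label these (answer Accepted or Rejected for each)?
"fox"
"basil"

Rejected, Rejected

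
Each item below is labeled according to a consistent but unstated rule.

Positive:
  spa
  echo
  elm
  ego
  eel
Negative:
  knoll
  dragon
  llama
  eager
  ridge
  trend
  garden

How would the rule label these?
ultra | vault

Negative, Negative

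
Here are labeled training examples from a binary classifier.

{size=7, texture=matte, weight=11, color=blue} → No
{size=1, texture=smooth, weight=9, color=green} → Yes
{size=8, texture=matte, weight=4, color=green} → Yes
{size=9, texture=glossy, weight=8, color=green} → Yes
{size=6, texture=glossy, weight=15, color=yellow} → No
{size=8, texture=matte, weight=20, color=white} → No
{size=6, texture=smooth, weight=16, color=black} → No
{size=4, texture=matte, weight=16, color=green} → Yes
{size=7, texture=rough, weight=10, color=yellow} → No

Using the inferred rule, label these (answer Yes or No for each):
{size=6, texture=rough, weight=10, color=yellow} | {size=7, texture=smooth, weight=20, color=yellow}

No, No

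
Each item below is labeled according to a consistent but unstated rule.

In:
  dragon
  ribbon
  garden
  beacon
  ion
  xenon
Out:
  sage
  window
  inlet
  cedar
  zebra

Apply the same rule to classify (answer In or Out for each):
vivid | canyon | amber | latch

Out, In, Out, Out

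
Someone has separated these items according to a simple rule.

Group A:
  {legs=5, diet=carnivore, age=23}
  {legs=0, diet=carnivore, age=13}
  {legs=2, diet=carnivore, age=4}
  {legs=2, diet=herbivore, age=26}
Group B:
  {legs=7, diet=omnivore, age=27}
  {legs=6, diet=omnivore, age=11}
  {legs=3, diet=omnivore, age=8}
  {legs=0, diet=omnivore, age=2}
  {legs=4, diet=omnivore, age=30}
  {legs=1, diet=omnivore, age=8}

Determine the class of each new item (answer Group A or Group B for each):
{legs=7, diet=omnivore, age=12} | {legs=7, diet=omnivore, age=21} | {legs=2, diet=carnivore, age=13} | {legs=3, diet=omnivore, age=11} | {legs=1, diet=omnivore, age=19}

'Group A' ⟺ diet is not omnivore.
{legs=7, diet=omnivore, age=12}: Group B (diet is omnivore).
{legs=7, diet=omnivore, age=21}: Group B (diet is omnivore).
{legs=2, diet=carnivore, age=13}: Group A (diet is carnivore).
{legs=3, diet=omnivore, age=11}: Group B (diet is omnivore).
{legs=1, diet=omnivore, age=19}: Group B (diet is omnivore).

Group B, Group B, Group A, Group B, Group B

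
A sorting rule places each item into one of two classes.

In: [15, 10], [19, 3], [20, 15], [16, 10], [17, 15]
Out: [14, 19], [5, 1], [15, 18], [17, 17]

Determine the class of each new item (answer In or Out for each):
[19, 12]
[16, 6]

In, In

A rule that fits every label: first > second AND sum ≥ 22 — true of each 'In' example, false of each 'Out' one.
[19, 12] → 19 > 12, 19+12 = 31 → In.
[16, 6] → 16 > 6, 16+6 = 22 → In.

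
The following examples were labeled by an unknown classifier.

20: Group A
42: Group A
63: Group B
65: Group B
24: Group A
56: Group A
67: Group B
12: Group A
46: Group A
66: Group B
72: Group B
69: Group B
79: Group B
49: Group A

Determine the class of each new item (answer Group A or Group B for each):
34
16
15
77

All 'Group A' examples share one property — at most 56 — and every 'Group B' example lacks it.

Group A, Group A, Group A, Group B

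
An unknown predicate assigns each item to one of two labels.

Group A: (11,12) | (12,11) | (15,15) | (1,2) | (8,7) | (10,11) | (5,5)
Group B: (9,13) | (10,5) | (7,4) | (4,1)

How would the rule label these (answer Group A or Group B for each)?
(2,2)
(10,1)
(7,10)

Group A, Group B, Group B

'Group A' ⟺ |first − second| ≤ 1.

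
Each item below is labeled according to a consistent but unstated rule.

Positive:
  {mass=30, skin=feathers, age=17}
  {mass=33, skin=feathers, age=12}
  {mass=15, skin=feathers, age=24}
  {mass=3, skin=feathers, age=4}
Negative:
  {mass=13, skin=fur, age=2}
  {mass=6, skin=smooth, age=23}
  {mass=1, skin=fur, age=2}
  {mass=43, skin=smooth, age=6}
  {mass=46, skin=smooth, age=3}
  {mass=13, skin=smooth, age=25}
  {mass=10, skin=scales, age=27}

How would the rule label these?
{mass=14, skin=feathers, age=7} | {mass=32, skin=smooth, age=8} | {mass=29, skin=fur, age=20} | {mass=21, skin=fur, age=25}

'Positive' ⟺ skin is feathers.
{mass=14, skin=feathers, age=7}: skin is feathers — checks out, so Positive.
{mass=32, skin=smooth, age=8}: skin is smooth — doesn't match, so Negative.
{mass=29, skin=fur, age=20}: skin is fur — doesn't match, so Negative.
{mass=21, skin=fur, age=25}: skin is fur — doesn't match, so Negative.

Positive, Negative, Negative, Negative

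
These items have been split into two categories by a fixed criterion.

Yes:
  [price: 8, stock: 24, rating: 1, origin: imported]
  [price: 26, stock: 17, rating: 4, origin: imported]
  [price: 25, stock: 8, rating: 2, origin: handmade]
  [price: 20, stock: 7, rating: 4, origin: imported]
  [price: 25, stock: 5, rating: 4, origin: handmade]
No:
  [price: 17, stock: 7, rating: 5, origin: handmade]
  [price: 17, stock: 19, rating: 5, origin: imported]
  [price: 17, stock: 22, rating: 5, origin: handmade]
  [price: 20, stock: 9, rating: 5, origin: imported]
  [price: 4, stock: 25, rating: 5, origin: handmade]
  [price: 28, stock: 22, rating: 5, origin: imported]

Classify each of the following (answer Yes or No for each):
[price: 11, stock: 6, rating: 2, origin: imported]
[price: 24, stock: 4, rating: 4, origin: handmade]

The pattern is that an item is 'Yes' exactly when: rating ≤ 4.

Yes, Yes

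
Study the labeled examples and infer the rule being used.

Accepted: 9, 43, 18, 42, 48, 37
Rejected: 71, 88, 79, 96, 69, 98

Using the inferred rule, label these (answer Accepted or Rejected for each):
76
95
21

Rejected, Rejected, Accepted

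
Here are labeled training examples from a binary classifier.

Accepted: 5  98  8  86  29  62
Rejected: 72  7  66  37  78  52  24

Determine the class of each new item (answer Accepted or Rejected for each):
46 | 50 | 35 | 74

The common property of the 'Accepted' items is: ≡ 2 (mod 3). No 'Rejected' item has it.
46 → 46 mod 3 = 1 → Rejected. 50 → 50 mod 3 = 2 → Accepted. 35 → 35 mod 3 = 2 → Accepted. 74 → 74 mod 3 = 2 → Accepted.

Rejected, Accepted, Accepted, Accepted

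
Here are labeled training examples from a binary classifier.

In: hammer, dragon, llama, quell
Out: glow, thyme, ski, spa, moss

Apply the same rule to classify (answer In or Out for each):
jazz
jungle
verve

'In' ⟺ has ≥ 2 vowels.
jazz: 1 vowel, does not pass → Out.
jungle: 2 vowels, qualifies → In.
verve: 2 vowels, qualifies → In.

Out, In, In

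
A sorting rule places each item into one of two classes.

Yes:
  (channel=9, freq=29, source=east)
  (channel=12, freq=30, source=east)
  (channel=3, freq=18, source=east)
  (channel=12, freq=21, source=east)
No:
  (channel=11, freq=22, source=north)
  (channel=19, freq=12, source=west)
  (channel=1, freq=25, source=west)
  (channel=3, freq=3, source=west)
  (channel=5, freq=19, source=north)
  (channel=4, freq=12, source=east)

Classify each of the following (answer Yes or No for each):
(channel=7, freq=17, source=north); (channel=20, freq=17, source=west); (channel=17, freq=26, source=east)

The pattern is that an item is 'Yes' exactly when: source is east AND freq ≥ 18.
(channel=7, freq=17, source=north): No (source is north, freq = 17).
(channel=20, freq=17, source=west): No (source is west, freq = 17).
(channel=17, freq=26, source=east): Yes (source is east, freq = 26).

No, No, Yes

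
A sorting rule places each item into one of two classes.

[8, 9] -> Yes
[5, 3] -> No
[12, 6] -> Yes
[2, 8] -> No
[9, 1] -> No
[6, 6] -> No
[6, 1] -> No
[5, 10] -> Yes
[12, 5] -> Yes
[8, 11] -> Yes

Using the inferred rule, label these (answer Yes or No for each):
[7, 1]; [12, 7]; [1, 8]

One predicate separates the groups cleanly: sum ≥ 15.

No, Yes, No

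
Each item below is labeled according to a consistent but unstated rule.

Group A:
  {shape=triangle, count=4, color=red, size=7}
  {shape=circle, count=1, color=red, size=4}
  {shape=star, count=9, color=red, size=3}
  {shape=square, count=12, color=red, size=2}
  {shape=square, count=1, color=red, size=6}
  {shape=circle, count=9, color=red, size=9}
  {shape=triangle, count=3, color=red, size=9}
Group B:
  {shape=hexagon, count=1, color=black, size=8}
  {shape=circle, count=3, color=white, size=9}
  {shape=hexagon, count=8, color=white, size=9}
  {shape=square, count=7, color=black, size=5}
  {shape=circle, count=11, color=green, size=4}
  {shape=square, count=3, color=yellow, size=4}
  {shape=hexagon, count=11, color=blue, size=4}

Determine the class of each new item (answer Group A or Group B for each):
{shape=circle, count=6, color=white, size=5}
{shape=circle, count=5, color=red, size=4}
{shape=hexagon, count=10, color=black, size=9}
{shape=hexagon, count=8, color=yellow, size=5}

Group B, Group A, Group B, Group B

The classifier is using: color is red.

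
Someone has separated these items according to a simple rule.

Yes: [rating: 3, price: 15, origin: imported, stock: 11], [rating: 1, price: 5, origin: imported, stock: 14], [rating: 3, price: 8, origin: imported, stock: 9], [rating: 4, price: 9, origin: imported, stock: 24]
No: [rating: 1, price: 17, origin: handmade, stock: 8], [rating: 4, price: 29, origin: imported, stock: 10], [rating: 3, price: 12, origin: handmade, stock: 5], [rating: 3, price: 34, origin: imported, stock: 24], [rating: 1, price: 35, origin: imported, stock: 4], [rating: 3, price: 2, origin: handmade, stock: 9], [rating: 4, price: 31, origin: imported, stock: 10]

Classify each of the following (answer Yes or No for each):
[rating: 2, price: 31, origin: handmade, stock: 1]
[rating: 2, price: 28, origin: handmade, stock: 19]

No, No

The pattern is that an item is 'Yes' exactly when: origin is imported AND price ≤ 15.
[rating: 2, price: 31, origin: handmade, stock: 1]: origin is handmade, price = 31, fails this test → No. [rating: 2, price: 28, origin: handmade, stock: 19]: origin is handmade, price = 28, fails this test → No.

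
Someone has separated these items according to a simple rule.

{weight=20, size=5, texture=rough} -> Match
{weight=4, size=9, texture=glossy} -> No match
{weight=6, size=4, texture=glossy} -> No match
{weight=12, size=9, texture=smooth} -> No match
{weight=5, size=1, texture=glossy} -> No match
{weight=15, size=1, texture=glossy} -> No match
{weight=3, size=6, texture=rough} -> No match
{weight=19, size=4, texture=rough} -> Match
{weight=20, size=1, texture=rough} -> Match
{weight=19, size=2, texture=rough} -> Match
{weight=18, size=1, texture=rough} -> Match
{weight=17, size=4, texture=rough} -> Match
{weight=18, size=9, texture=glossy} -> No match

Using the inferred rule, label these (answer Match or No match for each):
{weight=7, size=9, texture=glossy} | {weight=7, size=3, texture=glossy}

No match, No match

The distinguishing property — texture is rough AND size ≤ 5 — holds for all the 'Match' cases and none of the 'No match' cases.
No match: {weight=7, size=9, texture=glossy}, since texture is glossy, size = 9. No match: {weight=7, size=3, texture=glossy}, since texture is glossy, size = 3.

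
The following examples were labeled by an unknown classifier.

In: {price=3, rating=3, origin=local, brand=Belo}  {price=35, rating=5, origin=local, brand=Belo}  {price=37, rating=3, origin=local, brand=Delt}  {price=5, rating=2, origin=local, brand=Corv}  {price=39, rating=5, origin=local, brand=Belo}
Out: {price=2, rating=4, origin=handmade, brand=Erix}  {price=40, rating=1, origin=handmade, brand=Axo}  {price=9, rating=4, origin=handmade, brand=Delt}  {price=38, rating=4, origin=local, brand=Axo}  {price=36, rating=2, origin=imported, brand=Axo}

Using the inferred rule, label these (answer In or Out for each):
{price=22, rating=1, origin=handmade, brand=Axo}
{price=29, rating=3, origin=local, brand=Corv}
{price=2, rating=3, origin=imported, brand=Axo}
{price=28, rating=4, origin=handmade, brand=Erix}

Out, In, Out, Out

The pattern is that an item is 'In' exactly when: origin is local AND price ≠ 38.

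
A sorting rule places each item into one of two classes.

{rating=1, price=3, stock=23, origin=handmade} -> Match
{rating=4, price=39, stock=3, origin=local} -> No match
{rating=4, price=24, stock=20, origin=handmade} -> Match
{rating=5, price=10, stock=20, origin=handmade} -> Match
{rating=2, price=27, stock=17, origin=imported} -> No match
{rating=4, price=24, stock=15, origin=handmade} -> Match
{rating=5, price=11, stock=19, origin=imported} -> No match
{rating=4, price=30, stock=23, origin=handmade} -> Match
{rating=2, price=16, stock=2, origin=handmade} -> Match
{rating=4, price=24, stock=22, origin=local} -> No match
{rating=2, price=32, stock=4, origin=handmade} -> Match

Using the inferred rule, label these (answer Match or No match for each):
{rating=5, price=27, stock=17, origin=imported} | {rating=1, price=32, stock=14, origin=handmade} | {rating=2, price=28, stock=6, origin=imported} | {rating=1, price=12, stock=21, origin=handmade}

The classifier is using: origin is handmade.
{rating=5, price=27, stock=17, origin=imported} — origin is imported, hence No match. {rating=1, price=32, stock=14, origin=handmade} — origin is handmade, hence Match. {rating=2, price=28, stock=6, origin=imported} — origin is imported, hence No match. {rating=1, price=12, stock=21, origin=handmade} — origin is handmade, hence Match.

No match, Match, No match, Match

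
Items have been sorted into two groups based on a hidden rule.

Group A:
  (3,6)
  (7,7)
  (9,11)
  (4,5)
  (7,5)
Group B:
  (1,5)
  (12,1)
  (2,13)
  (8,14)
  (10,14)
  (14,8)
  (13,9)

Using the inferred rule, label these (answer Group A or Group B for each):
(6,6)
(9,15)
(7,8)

Every 'Group A' example satisfies: |first − second| ≤ 3. None of the 'Group B' examples do.
(6,6): Group A (|6−6| = 0). (9,15): Group B (|9−15| = 6). (7,8): Group A (|7−8| = 1).

Group A, Group B, Group A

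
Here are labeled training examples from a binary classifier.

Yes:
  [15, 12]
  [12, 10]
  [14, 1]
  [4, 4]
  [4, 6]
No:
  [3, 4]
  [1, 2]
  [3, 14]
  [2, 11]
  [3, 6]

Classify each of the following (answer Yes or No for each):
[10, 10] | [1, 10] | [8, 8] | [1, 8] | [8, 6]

Yes, No, Yes, No, Yes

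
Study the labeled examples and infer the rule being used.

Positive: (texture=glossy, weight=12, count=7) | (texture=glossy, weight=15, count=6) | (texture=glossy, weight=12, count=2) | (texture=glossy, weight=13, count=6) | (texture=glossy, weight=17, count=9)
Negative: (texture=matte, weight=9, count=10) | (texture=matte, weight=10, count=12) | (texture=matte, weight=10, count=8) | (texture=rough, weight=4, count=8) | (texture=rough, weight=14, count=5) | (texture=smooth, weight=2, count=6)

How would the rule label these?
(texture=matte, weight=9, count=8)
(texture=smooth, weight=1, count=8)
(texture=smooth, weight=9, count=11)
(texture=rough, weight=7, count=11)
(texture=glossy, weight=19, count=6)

The pattern is that an item is 'Positive' exactly when: texture is glossy.
(texture=matte, weight=9, count=8): Negative (texture is matte).
(texture=smooth, weight=1, count=8): Negative (texture is smooth).
(texture=smooth, weight=9, count=11): Negative (texture is smooth).
(texture=rough, weight=7, count=11): Negative (texture is rough).
(texture=glossy, weight=19, count=6): Positive (texture is glossy).

Negative, Negative, Negative, Negative, Positive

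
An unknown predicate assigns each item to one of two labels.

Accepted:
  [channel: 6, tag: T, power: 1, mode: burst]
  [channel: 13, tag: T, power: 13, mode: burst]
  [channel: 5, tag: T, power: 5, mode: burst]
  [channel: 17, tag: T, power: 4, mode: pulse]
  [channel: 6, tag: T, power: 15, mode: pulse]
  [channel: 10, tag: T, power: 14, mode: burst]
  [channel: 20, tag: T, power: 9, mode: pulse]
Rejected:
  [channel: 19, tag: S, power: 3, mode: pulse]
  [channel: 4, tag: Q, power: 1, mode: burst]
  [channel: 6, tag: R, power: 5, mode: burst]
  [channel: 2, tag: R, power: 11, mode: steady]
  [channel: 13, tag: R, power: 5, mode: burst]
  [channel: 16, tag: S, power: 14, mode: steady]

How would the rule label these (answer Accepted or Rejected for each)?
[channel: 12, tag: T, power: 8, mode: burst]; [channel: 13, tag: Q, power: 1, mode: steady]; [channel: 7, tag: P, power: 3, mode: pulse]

Accepted, Rejected, Rejected

The simplest hypothesis consistent with all the labels is: tag is T.
Accepted: [channel: 12, tag: T, power: 8, mode: burst], since tag is T.
Rejected: [channel: 13, tag: Q, power: 1, mode: steady], since tag is Q.
Rejected: [channel: 7, tag: P, power: 3, mode: pulse], since tag is P.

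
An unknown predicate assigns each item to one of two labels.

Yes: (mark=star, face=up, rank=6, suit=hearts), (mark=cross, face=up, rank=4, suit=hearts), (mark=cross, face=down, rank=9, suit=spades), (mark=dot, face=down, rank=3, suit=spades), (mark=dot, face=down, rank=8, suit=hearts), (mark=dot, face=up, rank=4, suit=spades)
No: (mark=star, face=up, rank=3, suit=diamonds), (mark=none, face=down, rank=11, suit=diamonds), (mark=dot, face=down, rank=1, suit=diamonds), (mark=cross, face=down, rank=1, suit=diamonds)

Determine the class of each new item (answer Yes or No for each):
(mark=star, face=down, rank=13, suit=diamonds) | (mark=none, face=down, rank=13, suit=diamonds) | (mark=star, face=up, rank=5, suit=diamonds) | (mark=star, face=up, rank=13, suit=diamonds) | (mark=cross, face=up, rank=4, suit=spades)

The rule appears to be: suit is not diamonds.
(mark=star, face=down, rank=13, suit=diamonds) → suit is diamonds → No.
(mark=none, face=down, rank=13, suit=diamonds) → suit is diamonds → No.
(mark=star, face=up, rank=5, suit=diamonds) → suit is diamonds → No.
(mark=star, face=up, rank=13, suit=diamonds) → suit is diamonds → No.
(mark=cross, face=up, rank=4, suit=spades) → suit is spades → Yes.

No, No, No, No, Yes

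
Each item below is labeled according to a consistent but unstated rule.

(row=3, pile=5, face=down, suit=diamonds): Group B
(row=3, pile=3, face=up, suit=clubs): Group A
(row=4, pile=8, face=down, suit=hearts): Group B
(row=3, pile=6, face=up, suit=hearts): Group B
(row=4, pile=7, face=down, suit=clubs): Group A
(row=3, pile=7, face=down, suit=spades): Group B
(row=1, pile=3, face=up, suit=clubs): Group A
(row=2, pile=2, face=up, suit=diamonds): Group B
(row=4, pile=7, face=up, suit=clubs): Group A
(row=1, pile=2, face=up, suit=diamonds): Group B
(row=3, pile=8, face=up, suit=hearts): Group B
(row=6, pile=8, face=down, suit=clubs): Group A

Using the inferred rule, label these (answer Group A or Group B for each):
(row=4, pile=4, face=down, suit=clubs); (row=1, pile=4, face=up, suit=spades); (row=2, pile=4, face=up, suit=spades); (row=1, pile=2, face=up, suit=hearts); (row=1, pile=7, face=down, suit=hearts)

Group A, Group B, Group B, Group B, Group B

Every 'Group A' example satisfies: suit is clubs. None of the 'Group B' examples do.
Group A: (row=4, pile=4, face=down, suit=clubs), since suit is clubs. Group B: (row=1, pile=4, face=up, suit=spades), since suit is spades. Group B: (row=2, pile=4, face=up, suit=spades), since suit is spades. Group B: (row=1, pile=2, face=up, suit=hearts), since suit is hearts. Group B: (row=1, pile=7, face=down, suit=hearts), since suit is hearts.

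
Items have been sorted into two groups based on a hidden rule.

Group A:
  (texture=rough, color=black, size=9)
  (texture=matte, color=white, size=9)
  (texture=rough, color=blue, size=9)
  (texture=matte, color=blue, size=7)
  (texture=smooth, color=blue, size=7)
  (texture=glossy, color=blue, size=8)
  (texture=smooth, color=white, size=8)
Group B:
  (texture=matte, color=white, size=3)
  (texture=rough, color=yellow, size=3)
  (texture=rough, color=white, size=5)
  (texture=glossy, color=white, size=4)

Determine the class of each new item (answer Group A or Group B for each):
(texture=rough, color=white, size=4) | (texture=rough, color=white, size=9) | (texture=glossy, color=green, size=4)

Group B, Group A, Group B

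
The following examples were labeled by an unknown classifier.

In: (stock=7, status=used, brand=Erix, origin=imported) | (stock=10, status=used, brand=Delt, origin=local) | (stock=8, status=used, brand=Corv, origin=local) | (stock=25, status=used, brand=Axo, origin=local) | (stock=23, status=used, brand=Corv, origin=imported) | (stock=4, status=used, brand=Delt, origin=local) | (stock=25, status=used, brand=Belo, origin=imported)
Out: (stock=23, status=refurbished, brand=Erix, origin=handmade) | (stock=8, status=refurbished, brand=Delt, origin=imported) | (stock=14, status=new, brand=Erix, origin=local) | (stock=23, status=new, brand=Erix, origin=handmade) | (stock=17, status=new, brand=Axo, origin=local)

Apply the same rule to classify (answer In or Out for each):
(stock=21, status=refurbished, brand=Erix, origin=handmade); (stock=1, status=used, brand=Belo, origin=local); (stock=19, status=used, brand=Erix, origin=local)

Out, In, In

The rule appears to be: status is used.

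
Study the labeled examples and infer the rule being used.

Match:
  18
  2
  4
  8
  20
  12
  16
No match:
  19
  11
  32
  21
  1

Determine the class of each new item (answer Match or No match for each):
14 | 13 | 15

The classifier is using: even AND at most 20.

Match, No match, No match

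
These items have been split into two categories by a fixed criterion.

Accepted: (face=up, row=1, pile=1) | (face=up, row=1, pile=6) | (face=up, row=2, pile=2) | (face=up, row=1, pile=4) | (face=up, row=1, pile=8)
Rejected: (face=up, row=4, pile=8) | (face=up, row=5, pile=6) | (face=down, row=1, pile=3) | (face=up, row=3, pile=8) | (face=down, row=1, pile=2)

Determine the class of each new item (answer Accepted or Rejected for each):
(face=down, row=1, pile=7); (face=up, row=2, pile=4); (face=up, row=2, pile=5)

'Accepted' ⟺ face is up AND row ≤ 2.
(face=down, row=1, pile=7) — face is down, row = 1, hence Rejected. (face=up, row=2, pile=4) — face is up, row = 2, hence Accepted. (face=up, row=2, pile=5) — face is up, row = 2, hence Accepted.

Rejected, Accepted, Accepted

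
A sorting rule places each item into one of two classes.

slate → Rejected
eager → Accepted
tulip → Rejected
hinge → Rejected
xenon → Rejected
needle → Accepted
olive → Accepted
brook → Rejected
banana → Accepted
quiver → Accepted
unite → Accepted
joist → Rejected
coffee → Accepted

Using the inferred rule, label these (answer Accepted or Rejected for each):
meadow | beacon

Accepted, Accepted

All 'Accepted' examples share one property — has ≥ 3 vowels — and every 'Rejected' example lacks it.
meadow — 3 vowels, hence Accepted.
beacon — 3 vowels, hence Accepted.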